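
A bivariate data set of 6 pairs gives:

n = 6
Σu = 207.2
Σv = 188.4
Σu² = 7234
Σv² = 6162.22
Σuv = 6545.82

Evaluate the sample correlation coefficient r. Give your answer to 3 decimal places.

r = (nΣuv − ΣuΣv) / √[(nΣu² − (Σu)²)(nΣv² − (Σv)²)]
Numerator: 6×6545.82 − 207.2×188.4 = 238.44
Denominator: √[(43404 − 42931.84)(36973.32 − 35494.56)] = √[472.16 × 1478.76] = 835.5904
r = 238.44 / 835.5904 ≈ 0.285

0.285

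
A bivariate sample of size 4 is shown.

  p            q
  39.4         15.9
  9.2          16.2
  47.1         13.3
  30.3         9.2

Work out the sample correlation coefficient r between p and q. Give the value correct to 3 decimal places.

-0.246

n = 4, Σp = 126, Σq = 54.6, Σp² = 4773.5, Σq² = 776.78, Σpq = 1680.69
nΣpq − ΣpΣq = 6722.76 − 6879.6 = -156.84
nΣp² − (Σp)² = 19094 − 15876 = 3218; nΣq² − (Σq)² = 3107.12 − 2981.16 = 125.96
r = -156.84 / √(3218 × 125.96) = -156.84 / 636.6626 ≈ -0.246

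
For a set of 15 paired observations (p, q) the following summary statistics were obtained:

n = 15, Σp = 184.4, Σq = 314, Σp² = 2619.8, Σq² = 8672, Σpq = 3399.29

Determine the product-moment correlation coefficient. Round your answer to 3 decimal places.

r = (nΣpq − ΣpΣq) / √[(nΣp² − (Σp)²)(nΣq² − (Σq)²)]
Numerator: 15×3399.29 − 184.4×314 = -6912.25
Denominator: √[(39297 − 34003.36)(130080 − 98596)] = √[5293.64 × 31484] = 12909.8785
r = -6912.25 / 12909.8785 ≈ -0.535

-0.535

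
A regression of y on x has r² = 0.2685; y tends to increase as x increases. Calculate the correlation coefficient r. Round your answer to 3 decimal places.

0.518

|r| = √0.2685 = 0.518
The association is positive, so r = 0.518.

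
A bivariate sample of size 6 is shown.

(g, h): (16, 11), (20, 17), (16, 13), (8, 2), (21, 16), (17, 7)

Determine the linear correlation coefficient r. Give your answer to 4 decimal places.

0.8957

n = 6, Σg = 98, Σh = 66, Σg² = 1706, Σh² = 888, Σgh = 1195
nΣgh − ΣgΣh = 7170 − 6468 = 702
nΣg² − (Σg)² = 10236 − 9604 = 632; nΣh² − (Σh)² = 5328 − 4356 = 972
r = 702 / √(632 × 972) = 702 / 783.7755 ≈ 0.8957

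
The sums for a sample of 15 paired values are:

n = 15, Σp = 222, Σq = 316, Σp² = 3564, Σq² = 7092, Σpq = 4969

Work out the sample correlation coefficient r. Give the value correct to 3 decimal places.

0.840

r = (nΣpq − ΣpΣq) / √[(nΣp² − (Σp)²)(nΣq² − (Σq)²)]
Numerator: 15×4969 − 222×316 = 4383
Denominator: √[(53460 − 49284)(106380 − 99856)] = √[4176 × 6524] = 5219.6000
r = 4383 / 5219.6000 ≈ 0.840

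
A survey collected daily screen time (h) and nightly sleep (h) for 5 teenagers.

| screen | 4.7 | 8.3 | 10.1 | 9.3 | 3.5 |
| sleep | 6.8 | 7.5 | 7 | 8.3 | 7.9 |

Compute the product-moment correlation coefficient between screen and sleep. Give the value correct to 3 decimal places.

0.069

n = 5, Σx = 35.9, Σy = 37.5, Σx² = 291.73, Σy² = 282.79, Σxy = 269.75
nΣxy − ΣxΣy = 1348.75 − 1346.25 = 2.5
nΣx² − (Σx)² = 1458.65 − 1288.81 = 169.84; nΣy² − (Σy)² = 1413.95 − 1406.25 = 7.7
r = 2.5 / √(169.84 × 7.7) = 2.5 / 36.1631 ≈ 0.069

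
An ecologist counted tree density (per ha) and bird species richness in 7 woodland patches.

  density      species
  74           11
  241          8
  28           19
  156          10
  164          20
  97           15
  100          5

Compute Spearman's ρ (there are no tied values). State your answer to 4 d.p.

Rank density: 2, 7, 1, 5, 6, 3, 4
Rank species: 4, 2, 6, 3, 7, 5, 1
d = rank(density) − rank(species): -2, 5, -5, 2, -1, -2, 3; Σd² = 72
ρ = 1 − 6Σd² / [n(n²−1)] = 1 − 6×72 / (7×48) = 1 − 432/336 ≈ -0.2857

-0.2857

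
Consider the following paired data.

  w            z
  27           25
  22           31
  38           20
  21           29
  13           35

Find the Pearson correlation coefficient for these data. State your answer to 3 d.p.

n = 5, Σw = 121, Σz = 140, Σw² = 3267, Σz² = 4052, Σwz = 3181
nΣwz − ΣwΣz = 15905 − 16940 = -1035
nΣw² − (Σw)² = 16335 − 14641 = 1694; nΣz² − (Σz)² = 20260 − 19600 = 660
r = -1035 / √(1694 × 660) = -1035 / 1057.3741 ≈ -0.979

-0.979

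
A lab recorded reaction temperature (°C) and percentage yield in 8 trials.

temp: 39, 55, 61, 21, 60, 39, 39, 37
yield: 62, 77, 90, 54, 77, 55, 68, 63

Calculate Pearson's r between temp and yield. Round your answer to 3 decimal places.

n = 8, Σx = 351, Σy = 546, Σx² = 16719, Σy² = 38336, Σxy = 25025
nΣxy − ΣxΣy = 200200 − 191646 = 8554
nΣx² − (Σx)² = 133752 − 123201 = 10551; nΣy² − (Σy)² = 306688 − 298116 = 8572
r = 8554 / √(10551 × 8572) = 8554 / 9510.1615 ≈ 0.899

0.899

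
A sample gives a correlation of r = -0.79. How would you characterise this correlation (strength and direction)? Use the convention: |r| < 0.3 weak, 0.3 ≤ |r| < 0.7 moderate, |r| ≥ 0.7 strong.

strong negative

r = -0.79 < 0 so the relationship is negative.
|r| = 0.79, which falls in the strong range.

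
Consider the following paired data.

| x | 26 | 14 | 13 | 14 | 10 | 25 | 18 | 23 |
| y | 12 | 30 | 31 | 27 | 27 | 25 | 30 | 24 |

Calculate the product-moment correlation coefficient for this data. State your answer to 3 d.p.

-0.703

n = 8, Σx = 143, Σy = 206, Σx² = 2815, Σy² = 5564, Σxy = 3500
nΣxy − ΣxΣy = 28000 − 29458 = -1458
nΣx² − (Σx)² = 22520 − 20449 = 2071; nΣy² − (Σy)² = 44512 − 42436 = 2076
r = -1458 / √(2071 × 2076) = -1458 / 2073.4985 ≈ -0.703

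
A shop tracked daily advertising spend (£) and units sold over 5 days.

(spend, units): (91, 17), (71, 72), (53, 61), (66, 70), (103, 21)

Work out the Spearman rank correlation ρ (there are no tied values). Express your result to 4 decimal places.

-0.5000

Rank spend: 4, 3, 1, 2, 5
Rank units: 1, 5, 3, 4, 2
d = rank(spend) − rank(units): 3, -2, -2, -2, 3; Σd² = 30
ρ = 1 − 6Σd² / [n(n²−1)] = 1 − 6×30 / (5×24) = 1 − 180/120 ≈ -0.5000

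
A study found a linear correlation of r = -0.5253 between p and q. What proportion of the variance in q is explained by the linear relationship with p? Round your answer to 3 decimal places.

0.276

r² = (-0.5253)² = 0.276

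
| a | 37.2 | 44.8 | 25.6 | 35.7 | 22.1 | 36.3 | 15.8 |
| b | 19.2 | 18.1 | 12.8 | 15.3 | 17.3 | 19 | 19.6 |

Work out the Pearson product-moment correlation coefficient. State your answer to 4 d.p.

0.0781

n = 7, Σa = 217.5, Σb = 121.3, Σa² = 7376.47, Σb² = 2138.63, Σab = 3780.72
nΣab − ΣaΣb = 26465.04 − 26382.75 = 82.29
nΣa² − (Σa)² = 51635.29 − 47306.25 = 4329.04; nΣb² − (Σb)² = 14970.41 − 14713.69 = 256.72
r = 82.29 / √(4329.04 × 256.72) = 82.29 / 1054.2064 ≈ 0.0781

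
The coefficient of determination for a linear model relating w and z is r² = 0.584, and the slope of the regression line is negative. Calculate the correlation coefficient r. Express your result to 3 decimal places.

-0.764

|r| = √0.584 = 0.764
The association is negative, so r = −0.764.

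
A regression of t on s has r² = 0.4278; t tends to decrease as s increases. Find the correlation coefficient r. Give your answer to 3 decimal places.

-0.654

|r| = √0.4278 = 0.654
The association is negative, so r = −0.654.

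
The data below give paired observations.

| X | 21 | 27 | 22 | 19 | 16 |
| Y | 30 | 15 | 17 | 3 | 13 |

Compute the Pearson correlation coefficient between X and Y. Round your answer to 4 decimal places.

0.2288

n = 5, ΣX = 105, ΣY = 78, ΣX² = 2271, ΣY² = 1592, ΣXY = 1674
nΣXY − ΣXΣY = 8370 − 8190 = 180
nΣX² − (ΣX)² = 11355 − 11025 = 330; nΣY² − (ΣY)² = 7960 − 6084 = 1876
r = 180 / √(330 × 1876) = 180 / 786.8164 ≈ 0.2288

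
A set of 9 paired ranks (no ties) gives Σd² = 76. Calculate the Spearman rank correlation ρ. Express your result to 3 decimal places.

ρ = 1 − 6Σd² / [n(n²−1)] = 1 − 6×76 / (9×80)
  = 1 − 456/720 = 1 − 0.6333 ≈ 0.367

0.367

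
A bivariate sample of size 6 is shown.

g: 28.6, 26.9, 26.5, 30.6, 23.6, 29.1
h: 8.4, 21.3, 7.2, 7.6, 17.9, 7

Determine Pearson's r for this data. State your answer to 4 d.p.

n = 6, Σg = 165.3, Σh = 69.4, Σg² = 4583.95, Σh² = 1003.26, Σgh = 1862.71
nΣgh − ΣgΣh = 11176.26 − 11471.82 = -295.56
nΣg² − (Σg)² = 27503.7 − 27324.09 = 179.61; nΣh² − (Σh)² = 6019.56 − 4816.36 = 1203.2
r = -295.56 / √(179.61 × 1203.2) = -295.56 / 464.8728 ≈ -0.6358

-0.6358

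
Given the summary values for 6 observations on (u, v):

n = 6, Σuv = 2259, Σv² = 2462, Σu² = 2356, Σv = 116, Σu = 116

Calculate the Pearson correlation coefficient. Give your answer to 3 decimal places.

r = (nΣuv − ΣuΣv) / √[(nΣu² − (Σu)²)(nΣv² − (Σv)²)]
Numerator: 6×2259 − 116×116 = 98
Denominator: √[(14136 − 13456)(14772 − 13456)] = √[680 × 1316] = 945.9810
r = 98 / 945.9810 ≈ 0.104

0.104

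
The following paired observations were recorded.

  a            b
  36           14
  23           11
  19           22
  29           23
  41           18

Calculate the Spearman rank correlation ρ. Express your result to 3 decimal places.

-0.100

Rank a: 4, 2, 1, 3, 5
Rank b: 2, 1, 4, 5, 3
d = rank(a) − rank(b): 2, 1, -3, -2, 2; Σd² = 22
ρ = 1 − 6Σd² / [n(n²−1)] = 1 − 6×22 / (5×24) = 1 − 132/120 ≈ -0.100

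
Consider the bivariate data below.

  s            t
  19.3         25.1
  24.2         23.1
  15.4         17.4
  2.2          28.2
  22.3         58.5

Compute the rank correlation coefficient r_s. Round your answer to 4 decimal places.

0.0000

Rank s: 3, 5, 2, 1, 4
Rank t: 3, 2, 1, 4, 5
d = rank(s) − rank(t): 0, 3, 1, -3, -1; Σd² = 20
ρ = 1 − 6Σd² / [n(n²−1)] = 1 − 6×20 / (5×24) = 1 − 120/120 ≈ 0.0000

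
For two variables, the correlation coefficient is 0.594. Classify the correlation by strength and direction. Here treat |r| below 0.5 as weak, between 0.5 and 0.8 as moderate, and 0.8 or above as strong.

r = 0.594 > 0 so the relationship is positive.
|r| = 0.594, which falls in the moderate range.

moderate positive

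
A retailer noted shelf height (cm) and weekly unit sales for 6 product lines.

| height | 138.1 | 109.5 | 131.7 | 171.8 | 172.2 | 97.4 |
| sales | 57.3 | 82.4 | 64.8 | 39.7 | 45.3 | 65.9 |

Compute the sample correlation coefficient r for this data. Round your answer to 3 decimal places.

-0.879

n = 6, Σx = 820.7, Σy = 355.4, Σx² = 117061.59, Σy² = 22243.08, Σxy = 46509.87
nΣxy − ΣxΣy = 279059.22 − 291676.78 = -12617.56
nΣx² − (Σx)² = 702369.54 − 673548.49 = 28821.05; nΣy² − (Σy)² = 133458.48 − 126309.16 = 7149.32
r = -12617.56 / √(28821.05 × 7149.32) = -12617.56 / 14354.4735 ≈ -0.879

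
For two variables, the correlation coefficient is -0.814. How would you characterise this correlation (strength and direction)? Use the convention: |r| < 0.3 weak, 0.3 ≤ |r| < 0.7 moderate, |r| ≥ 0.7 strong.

r = -0.814 < 0 so the relationship is negative.
|r| = 0.814, which falls in the strong range.

strong negative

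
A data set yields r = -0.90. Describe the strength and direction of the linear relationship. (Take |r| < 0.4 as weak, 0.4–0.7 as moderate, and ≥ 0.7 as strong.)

r = -0.90 < 0 so the relationship is negative.
|r| = 0.90, which falls in the strong range.

strong negative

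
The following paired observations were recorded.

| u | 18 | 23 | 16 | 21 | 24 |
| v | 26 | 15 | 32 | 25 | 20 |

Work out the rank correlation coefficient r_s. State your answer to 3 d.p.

Rank u: 2, 4, 1, 3, 5
Rank v: 4, 1, 5, 3, 2
d = rank(u) − rank(v): -2, 3, -4, 0, 3; Σd² = 38
ρ = 1 − 6Σd² / [n(n²−1)] = 1 − 6×38 / (5×24) = 1 − 228/120 ≈ -0.900

-0.900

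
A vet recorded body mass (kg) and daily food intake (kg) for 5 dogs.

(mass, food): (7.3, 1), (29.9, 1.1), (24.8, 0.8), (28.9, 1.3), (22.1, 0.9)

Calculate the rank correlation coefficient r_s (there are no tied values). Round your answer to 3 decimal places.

0.500

Rank mass: 1, 5, 3, 4, 2
Rank food: 3, 4, 1, 5, 2
d = rank(mass) − rank(food): -2, 1, 2, -1, 0; Σd² = 10
ρ = 1 − 6Σd² / [n(n²−1)] = 1 − 6×10 / (5×24) = 1 − 60/120 ≈ 0.500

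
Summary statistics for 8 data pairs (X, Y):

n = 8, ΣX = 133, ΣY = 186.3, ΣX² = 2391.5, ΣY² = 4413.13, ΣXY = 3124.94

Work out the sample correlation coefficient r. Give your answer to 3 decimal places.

r = (nΣXY − ΣXΣY) / √[(nΣX² − (ΣX)²)(nΣY² − (ΣY)²)]
Numerator: 8×3124.94 − 133×186.3 = 221.62
Denominator: √[(19132 − 17689)(35305.04 − 34707.69)] = √[1443 × 597.35] = 928.4267
r = 221.62 / 928.4267 ≈ 0.239

0.239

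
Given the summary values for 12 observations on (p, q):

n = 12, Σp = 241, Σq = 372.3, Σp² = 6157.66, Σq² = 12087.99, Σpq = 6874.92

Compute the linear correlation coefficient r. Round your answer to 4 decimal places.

r = (nΣpq − ΣpΣq) / √[(nΣp² − (Σp)²)(nΣq² − (Σq)²)]
Numerator: 12×6874.92 − 241×372.3 = -7225.26
Denominator: √[(73891.92 − 58081)(145055.88 − 138607.29)] = √[15810.92 × 6448.59] = 10097.4324
r = -7225.26 / 10097.4324 ≈ -0.7156

-0.7156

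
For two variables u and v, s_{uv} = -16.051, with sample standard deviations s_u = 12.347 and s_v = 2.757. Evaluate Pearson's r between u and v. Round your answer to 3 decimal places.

r = Cov(u,v) / (s_u · s_v) = -16.051 / (12.347 × 2.757)
  = -16.051 / 34.0407 ≈ -0.472

-0.472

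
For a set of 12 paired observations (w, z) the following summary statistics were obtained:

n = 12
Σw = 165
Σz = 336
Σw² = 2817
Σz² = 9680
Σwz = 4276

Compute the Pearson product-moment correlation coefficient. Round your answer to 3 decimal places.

-0.891

r = (nΣwz − ΣwΣz) / √[(nΣw² − (Σw)²)(nΣz² − (Σz)²)]
Numerator: 12×4276 − 165×336 = -4128
Denominator: √[(33804 − 27225)(116160 − 112896)] = √[6579 × 3264] = 4633.9892
r = -4128 / 4633.9892 ≈ -0.891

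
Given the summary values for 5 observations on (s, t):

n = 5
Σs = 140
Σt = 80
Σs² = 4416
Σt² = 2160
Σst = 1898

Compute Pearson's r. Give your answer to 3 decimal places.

-0.518

r = (nΣst − ΣsΣt) / √[(nΣs² − (Σs)²)(nΣt² − (Σt)²)]
Numerator: 5×1898 − 140×80 = -1710
Denominator: √[(22080 − 19600)(10800 − 6400)] = √[2480 × 4400] = 3303.3317
r = -1710 / 3303.3317 ≈ -0.518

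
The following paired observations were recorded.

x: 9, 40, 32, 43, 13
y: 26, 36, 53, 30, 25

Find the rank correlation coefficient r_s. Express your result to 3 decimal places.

Rank x: 1, 4, 3, 5, 2
Rank y: 2, 4, 5, 3, 1
d = rank(x) − rank(y): -1, 0, -2, 2, 1; Σd² = 10
ρ = 1 − 6Σd² / [n(n²−1)] = 1 − 6×10 / (5×24) = 1 − 60/120 ≈ 0.500

0.500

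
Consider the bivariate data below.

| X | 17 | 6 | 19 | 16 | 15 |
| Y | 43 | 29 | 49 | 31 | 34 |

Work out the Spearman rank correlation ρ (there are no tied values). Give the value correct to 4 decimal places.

0.9000

Rank X: 4, 1, 5, 3, 2
Rank Y: 4, 1, 5, 2, 3
d = rank(X) − rank(Y): 0, 0, 0, 1, -1; Σd² = 2
ρ = 1 − 6Σd² / [n(n²−1)] = 1 − 6×2 / (5×24) = 1 − 12/120 ≈ 0.9000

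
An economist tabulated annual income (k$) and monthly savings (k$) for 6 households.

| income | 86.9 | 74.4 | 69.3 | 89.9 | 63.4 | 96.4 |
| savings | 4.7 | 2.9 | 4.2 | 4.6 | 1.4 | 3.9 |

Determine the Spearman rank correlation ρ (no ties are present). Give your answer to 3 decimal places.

Rank income: 4, 3, 2, 5, 1, 6
Rank savings: 6, 2, 4, 5, 1, 3
d = rank(income) − rank(savings): -2, 1, -2, 0, 0, 3; Σd² = 18
ρ = 1 − 6Σd² / [n(n²−1)] = 1 − 6×18 / (6×35) = 1 − 108/210 ≈ 0.486

0.486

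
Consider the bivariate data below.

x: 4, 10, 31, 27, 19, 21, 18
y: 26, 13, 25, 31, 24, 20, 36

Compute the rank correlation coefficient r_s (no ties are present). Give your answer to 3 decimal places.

Rank x: 1, 2, 7, 6, 4, 5, 3
Rank y: 5, 1, 4, 6, 3, 2, 7
d = rank(x) − rank(y): -4, 1, 3, 0, 1, 3, -4; Σd² = 52
ρ = 1 − 6Σd² / [n(n²−1)] = 1 − 6×52 / (7×48) = 1 − 312/336 ≈ 0.071

0.071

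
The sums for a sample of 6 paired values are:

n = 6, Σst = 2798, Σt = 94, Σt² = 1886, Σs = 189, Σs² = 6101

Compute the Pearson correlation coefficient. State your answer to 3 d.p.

-0.660

r = (nΣst − ΣsΣt) / √[(nΣs² − (Σs)²)(nΣt² − (Σt)²)]
Numerator: 6×2798 − 189×94 = -978
Denominator: √[(36606 − 35721)(11316 − 8836)] = √[885 × 2480] = 1481.4857
r = -978 / 1481.4857 ≈ -0.660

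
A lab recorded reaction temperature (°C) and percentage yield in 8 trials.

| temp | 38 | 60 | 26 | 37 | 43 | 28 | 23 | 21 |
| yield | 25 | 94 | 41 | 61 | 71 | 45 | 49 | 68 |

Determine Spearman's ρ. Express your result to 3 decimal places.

0.333

Rank temp: 6, 8, 3, 5, 7, 4, 2, 1
Rank yield: 1, 8, 2, 5, 7, 3, 4, 6
d = rank(temp) − rank(yield): 5, 0, 1, 0, 0, 1, -2, -5; Σd² = 56
ρ = 1 − 6Σd² / [n(n²−1)] = 1 − 6×56 / (8×63) = 1 − 336/504 ≈ 0.333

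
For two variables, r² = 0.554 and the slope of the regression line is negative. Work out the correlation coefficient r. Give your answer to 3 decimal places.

-0.744

|r| = √0.554 = 0.744
The association is negative, so r = −0.744.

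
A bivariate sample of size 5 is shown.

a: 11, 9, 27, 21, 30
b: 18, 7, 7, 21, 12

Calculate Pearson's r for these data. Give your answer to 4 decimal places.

n = 5, Σa = 98, Σb = 65, Σa² = 2272, Σb² = 1007, Σab = 1251
nΣab − ΣaΣb = 6255 − 6370 = -115
nΣa² − (Σa)² = 11360 − 9604 = 1756; nΣb² − (Σb)² = 5035 − 4225 = 810
r = -115 / √(1756 × 810) = -115 / 1192.6274 ≈ -0.0964

-0.0964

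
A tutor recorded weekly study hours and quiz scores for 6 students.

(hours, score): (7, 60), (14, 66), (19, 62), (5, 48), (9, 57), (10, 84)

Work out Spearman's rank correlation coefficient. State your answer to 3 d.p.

0.714

Rank hours: 2, 5, 6, 1, 3, 4
Rank score: 3, 5, 4, 1, 2, 6
d = rank(hours) − rank(score): -1, 0, 2, 0, 1, -2; Σd² = 10
ρ = 1 − 6Σd² / [n(n²−1)] = 1 − 6×10 / (6×35) = 1 − 60/210 ≈ 0.714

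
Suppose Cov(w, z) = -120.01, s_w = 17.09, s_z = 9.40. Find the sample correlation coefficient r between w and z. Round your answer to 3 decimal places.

r = Cov(w,z) / (s_w · s_z) = -120.01 / (17.09 × 9.40)
  = -120.01 / 160.6460 ≈ -0.747

-0.747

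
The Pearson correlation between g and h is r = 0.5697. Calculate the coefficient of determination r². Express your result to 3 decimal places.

r² = (0.5697)² = 0.325

0.325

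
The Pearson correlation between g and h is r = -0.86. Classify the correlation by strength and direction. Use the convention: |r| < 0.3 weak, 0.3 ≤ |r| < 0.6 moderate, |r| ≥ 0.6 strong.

r = -0.86 < 0 so the relationship is negative.
|r| = 0.86, which falls in the strong range.

strong negative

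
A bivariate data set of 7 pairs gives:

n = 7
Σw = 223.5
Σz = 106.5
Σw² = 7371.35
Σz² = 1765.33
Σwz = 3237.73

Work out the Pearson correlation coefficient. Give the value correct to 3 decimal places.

-0.881

r = (nΣwz − ΣwΣz) / √[(nΣw² − (Σw)²)(nΣz² − (Σz)²)]
Numerator: 7×3237.73 − 223.5×106.5 = -1138.64
Denominator: √[(51599.45 − 49952.25)(12357.31 − 11342.25)] = √[1647.2 × 1015.06] = 1293.0610
r = -1138.64 / 1293.0610 ≈ -0.881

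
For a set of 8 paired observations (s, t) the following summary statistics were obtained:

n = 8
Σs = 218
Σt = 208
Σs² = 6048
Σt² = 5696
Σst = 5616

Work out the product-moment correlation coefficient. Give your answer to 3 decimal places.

-0.296

r = (nΣst − ΣsΣt) / √[(nΣs² − (Σs)²)(nΣt² − (Σt)²)]
Numerator: 8×5616 − 218×208 = -416
Denominator: √[(48384 − 47524)(45568 − 43264)] = √[860 × 2304] = 1407.6363
r = -416 / 1407.6363 ≈ -0.296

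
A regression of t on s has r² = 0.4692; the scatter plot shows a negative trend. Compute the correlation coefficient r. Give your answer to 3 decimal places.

|r| = √0.4692 = 0.685
The association is negative, so r = −0.685.

-0.685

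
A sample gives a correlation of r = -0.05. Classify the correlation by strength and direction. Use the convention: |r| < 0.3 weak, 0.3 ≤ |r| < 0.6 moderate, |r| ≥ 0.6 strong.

r = -0.05 < 0 so the relationship is negative.
|r| = 0.05, which falls in the weak range.

weak negative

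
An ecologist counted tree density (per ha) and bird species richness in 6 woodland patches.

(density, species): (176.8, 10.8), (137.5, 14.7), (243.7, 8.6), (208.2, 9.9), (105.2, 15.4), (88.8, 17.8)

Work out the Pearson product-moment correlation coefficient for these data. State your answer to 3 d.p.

-0.978

n = 6, Σx = 960.2, Σy = 77.2, Σx² = 171853.9, Σy² = 1058.7, Σxy = 11288.41
nΣxy − ΣxΣy = 67730.46 − 74127.44 = -6396.98
nΣx² − (Σx)² = 1031123.4 − 921984.04 = 109139.36; nΣy² − (Σy)² = 6352.2 − 5959.84 = 392.36
r = -6396.98 / √(109139.36 × 392.36) = -6396.98 / 6543.8459 ≈ -0.978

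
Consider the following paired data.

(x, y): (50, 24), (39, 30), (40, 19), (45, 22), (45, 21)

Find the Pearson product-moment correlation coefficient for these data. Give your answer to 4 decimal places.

-0.2115

n = 5, Σx = 219, Σy = 116, Σx² = 9671, Σy² = 2762, Σxy = 5065
nΣxy − ΣxΣy = 25325 − 25404 = -79
nΣx² − (Σx)² = 48355 − 47961 = 394; nΣy² − (Σy)² = 13810 − 13456 = 354
r = -79 / √(394 × 354) = -79 / 373.4649 ≈ -0.2115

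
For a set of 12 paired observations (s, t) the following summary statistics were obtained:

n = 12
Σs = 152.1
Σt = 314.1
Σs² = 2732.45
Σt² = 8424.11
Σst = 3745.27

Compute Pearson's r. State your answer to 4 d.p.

r = (nΣst − ΣsΣt) / √[(nΣs² − (Σs)²)(nΣt² − (Σt)²)]
Numerator: 12×3745.27 − 152.1×314.1 = -2831.37
Denominator: √[(32789.4 − 23134.41)(101089.32 − 98658.81)] = √[9654.99 × 2430.51] = 4844.2285
r = -2831.37 / 4844.2285 ≈ -0.5845

-0.5845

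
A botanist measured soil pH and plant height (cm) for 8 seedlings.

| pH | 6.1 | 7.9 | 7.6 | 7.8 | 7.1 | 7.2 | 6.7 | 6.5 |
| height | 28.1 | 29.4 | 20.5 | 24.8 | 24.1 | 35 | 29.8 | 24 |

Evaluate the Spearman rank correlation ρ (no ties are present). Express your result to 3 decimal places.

Rank pH: 1, 8, 6, 7, 4, 5, 3, 2
Rank height: 5, 6, 1, 4, 3, 8, 7, 2
d = rank(pH) − rank(height): -4, 2, 5, 3, 1, -3, -4, 0; Σd² = 80
ρ = 1 − 6Σd² / [n(n²−1)] = 1 − 6×80 / (8×63) = 1 − 480/504 ≈ 0.048

0.048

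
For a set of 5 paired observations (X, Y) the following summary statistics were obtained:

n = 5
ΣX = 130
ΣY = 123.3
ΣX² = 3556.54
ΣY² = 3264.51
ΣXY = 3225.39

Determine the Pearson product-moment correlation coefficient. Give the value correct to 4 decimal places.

r = (nΣXY − ΣXΣY) / √[(nΣX² − (ΣX)²)(nΣY² − (ΣY)²)]
Numerator: 5×3225.39 − 130×123.3 = 97.95
Denominator: √[(17782.7 − 16900)(16322.55 − 15202.89)] = √[882.7 × 1119.66] = 994.1448
r = 97.95 / 994.1448 ≈ 0.0985

0.0985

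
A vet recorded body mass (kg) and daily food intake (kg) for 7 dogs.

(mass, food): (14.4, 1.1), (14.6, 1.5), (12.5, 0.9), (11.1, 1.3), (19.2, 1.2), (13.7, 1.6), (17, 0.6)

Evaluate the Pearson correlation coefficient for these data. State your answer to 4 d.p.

n = 7, Σx = 102.5, Σy = 8.2, Σx² = 1545.31, Σy² = 10.32, Σxy = 118.58
nΣxy − ΣxΣy = 830.06 − 840.5 = -10.44
nΣx² − (Σx)² = 10817.17 − 10506.25 = 310.92; nΣy² − (Σy)² = 72.24 − 67.24 = 5
r = -10.44 / √(310.92 × 5) = -10.44 / 39.4284 ≈ -0.2648

-0.2648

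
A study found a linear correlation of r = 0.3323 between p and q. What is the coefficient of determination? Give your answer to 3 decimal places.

0.110

r² = (0.3323)² = 0.110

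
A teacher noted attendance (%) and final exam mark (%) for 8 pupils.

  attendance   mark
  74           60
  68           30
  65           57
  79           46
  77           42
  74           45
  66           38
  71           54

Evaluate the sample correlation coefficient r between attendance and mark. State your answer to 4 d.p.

0.0938

n = 8, Σx = 574, Σy = 372, Σx² = 41368, Σy² = 18014, Σxy = 26725
nΣxy − ΣxΣy = 213800 − 213528 = 272
nΣx² − (Σx)² = 330944 − 329476 = 1468; nΣy² − (Σy)² = 144112 − 138384 = 5728
r = 272 / √(1468 × 5728) = 272 / 2899.7765 ≈ 0.0938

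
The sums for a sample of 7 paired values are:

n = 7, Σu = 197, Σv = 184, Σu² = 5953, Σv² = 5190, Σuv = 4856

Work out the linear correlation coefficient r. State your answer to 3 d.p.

-0.848

r = (nΣuv − ΣuΣv) / √[(nΣu² − (Σu)²)(nΣv² − (Σv)²)]
Numerator: 7×4856 − 197×184 = -2256
Denominator: √[(41671 − 38809)(36330 − 33856)] = √[2862 × 2474] = 2660.9374
r = -2256 / 2660.9374 ≈ -0.848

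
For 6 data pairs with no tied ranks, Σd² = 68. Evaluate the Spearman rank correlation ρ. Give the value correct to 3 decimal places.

ρ = 1 − 6Σd² / [n(n²−1)] = 1 − 6×68 / (6×35)
  = 1 − 408/210 = 1 − 1.9429 ≈ -0.943

-0.943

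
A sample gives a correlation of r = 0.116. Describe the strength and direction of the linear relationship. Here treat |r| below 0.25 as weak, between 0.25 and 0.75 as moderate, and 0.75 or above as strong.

weak positive

r = 0.116 > 0 so the relationship is positive.
|r| = 0.116, which falls in the weak range.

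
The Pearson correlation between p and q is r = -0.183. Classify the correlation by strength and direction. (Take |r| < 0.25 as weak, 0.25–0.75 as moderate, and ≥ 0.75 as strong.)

weak negative

r = -0.183 < 0 so the relationship is negative.
|r| = 0.183, which falls in the weak range.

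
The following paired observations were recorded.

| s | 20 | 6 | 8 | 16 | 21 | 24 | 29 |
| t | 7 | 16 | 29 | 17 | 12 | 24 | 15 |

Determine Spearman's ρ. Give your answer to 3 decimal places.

Rank s: 4, 1, 2, 3, 5, 6, 7
Rank t: 1, 4, 7, 5, 2, 6, 3
d = rank(s) − rank(t): 3, -3, -5, -2, 3, 0, 4; Σd² = 72
ρ = 1 − 6Σd² / [n(n²−1)] = 1 − 6×72 / (7×48) = 1 − 432/336 ≈ -0.286

-0.286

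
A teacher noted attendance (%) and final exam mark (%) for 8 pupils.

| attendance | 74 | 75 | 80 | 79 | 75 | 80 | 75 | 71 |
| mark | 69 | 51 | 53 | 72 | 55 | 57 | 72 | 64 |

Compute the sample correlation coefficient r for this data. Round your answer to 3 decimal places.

-0.212

n = 8, Σx = 609, Σy = 493, Σx² = 46433, Σy² = 30909, Σxy = 37488
nΣxy − ΣxΣy = 299904 − 300237 = -333
nΣx² − (Σx)² = 371464 − 370881 = 583; nΣy² − (Σy)² = 247272 − 243049 = 4223
r = -333 / √(583 × 4223) = -333 / 1569.0790 ≈ -0.212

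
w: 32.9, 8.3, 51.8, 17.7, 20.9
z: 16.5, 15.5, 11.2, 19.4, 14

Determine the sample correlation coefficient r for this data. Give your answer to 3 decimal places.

n = 5, Σw = 131.6, Σz = 76.6, Σw² = 4584.64, Σz² = 1210.3, Σwz = 1887.64
nΣwz − ΣwΣz = 9438.2 − 10080.56 = -642.36
nΣw² − (Σw)² = 22923.2 − 17318.56 = 5604.64; nΣz² − (Σz)² = 6051.5 − 5867.56 = 183.94
r = -642.36 / √(5604.64 × 183.94) = -642.36 / 1015.3411 ≈ -0.633

-0.633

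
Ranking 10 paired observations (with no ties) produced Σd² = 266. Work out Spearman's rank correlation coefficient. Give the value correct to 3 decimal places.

-0.612

ρ = 1 − 6Σd² / [n(n²−1)] = 1 − 6×266 / (10×99)
  = 1 − 1596/990 = 1 − 1.6121 ≈ -0.612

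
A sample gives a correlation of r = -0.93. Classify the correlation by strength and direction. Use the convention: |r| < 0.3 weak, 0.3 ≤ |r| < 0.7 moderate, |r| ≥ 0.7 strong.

strong negative

r = -0.93 < 0 so the relationship is negative.
|r| = 0.93, which falls in the strong range.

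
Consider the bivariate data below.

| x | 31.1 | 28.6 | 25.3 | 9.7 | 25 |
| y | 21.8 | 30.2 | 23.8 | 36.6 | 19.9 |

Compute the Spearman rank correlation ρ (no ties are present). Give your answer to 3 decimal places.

-0.300

Rank x: 5, 4, 3, 1, 2
Rank y: 2, 4, 3, 5, 1
d = rank(x) − rank(y): 3, 0, 0, -4, 1; Σd² = 26
ρ = 1 − 6Σd² / [n(n²−1)] = 1 − 6×26 / (5×24) = 1 − 156/120 ≈ -0.300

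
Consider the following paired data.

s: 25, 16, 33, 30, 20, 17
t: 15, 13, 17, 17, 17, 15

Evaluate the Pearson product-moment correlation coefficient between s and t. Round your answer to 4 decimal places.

n = 6, Σs = 141, Σt = 94, Σs² = 3559, Σt² = 1486, Σst = 2249
nΣst − ΣsΣt = 13494 − 13254 = 240
nΣs² − (Σs)² = 21354 − 19881 = 1473; nΣt² − (Σt)² = 8916 − 8836 = 80
r = 240 / √(1473 × 80) = 240 / 343.2783 ≈ 0.6991

0.6991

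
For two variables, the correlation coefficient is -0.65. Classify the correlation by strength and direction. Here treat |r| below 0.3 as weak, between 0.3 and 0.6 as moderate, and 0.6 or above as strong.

r = -0.65 < 0 so the relationship is negative.
|r| = 0.65, which falls in the strong range.

strong negative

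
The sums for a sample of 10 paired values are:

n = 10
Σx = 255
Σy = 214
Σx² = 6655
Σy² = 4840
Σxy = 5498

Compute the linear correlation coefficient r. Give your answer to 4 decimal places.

r = (nΣxy − ΣxΣy) / √[(nΣx² − (Σx)²)(nΣy² − (Σy)²)]
Numerator: 10×5498 − 255×214 = 410
Denominator: √[(66550 − 65025)(48400 − 45796)] = √[1525 × 2604] = 1992.7619
r = 410 / 1992.7619 ≈ 0.2057

0.2057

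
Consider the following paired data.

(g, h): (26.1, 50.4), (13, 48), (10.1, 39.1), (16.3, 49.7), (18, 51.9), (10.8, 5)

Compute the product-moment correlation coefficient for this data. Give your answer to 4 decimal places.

n = 6, Σg = 94.3, Σh = 244.1, Σg² = 1658.55, Σh² = 11561.67, Σgh = 4132.66
nΣgh − ΣgΣh = 24795.96 − 23018.63 = 1777.33
nΣg² − (Σg)² = 9951.3 − 8892.49 = 1058.81; nΣh² − (Σh)² = 69370.02 − 59584.81 = 9785.21
r = 1777.33 / √(1058.81 × 9785.21) = 1777.33 / 3218.8007 ≈ 0.5522

0.5522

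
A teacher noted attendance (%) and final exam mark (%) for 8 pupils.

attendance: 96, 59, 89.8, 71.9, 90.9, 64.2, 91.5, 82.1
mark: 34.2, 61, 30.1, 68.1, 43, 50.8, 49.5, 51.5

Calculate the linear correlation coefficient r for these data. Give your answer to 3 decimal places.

-0.734

n = 8, Σx = 645.4, Σy = 388.2, Σx² = 53427.76, Σy² = 19966.4, Σxy = 30409.03
nΣxy − ΣxΣy = 243272.24 − 250544.28 = -7272.04
nΣx² − (Σx)² = 427422.08 − 416541.16 = 10880.92; nΣy² − (Σy)² = 159731.2 − 150699.24 = 9031.96
r = -7272.04 / √(10880.92 × 9031.96) = -7272.04 / 9913.4270 ≈ -0.734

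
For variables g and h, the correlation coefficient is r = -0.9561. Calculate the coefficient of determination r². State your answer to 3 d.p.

0.914

r² = (-0.9561)² = 0.914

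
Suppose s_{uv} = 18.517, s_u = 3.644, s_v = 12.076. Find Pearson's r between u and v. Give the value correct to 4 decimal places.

0.4208

r = Cov(u,v) / (s_u · s_v) = 18.517 / (3.644 × 12.076)
  = 18.517 / 44.0049 ≈ 0.4208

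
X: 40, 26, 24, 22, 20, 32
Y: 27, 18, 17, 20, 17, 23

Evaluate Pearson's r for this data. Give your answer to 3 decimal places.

n = 6, ΣX = 164, ΣY = 122, ΣX² = 4760, ΣY² = 2560, ΣXY = 3472
nΣXY − ΣXΣY = 20832 − 20008 = 824
nΣX² − (ΣX)² = 28560 − 26896 = 1664; nΣY² − (ΣY)² = 15360 − 14884 = 476
r = 824 / √(1664 × 476) = 824 / 889.9798 ≈ 0.926

0.926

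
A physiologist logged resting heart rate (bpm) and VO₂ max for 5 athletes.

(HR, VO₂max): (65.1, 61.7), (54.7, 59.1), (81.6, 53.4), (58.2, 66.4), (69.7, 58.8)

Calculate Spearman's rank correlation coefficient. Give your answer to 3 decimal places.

Rank HR: 3, 1, 5, 2, 4
Rank VO₂max: 4, 3, 1, 5, 2
d = rank(HR) − rank(VO₂max): -1, -2, 4, -3, 2; Σd² = 34
ρ = 1 − 6Σd² / [n(n²−1)] = 1 − 6×34 / (5×24) = 1 − 204/120 ≈ -0.700

-0.700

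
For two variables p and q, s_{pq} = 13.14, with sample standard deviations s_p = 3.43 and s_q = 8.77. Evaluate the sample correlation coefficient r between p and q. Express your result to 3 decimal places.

r = Cov(p,q) / (s_p · s_q) = 13.14 / (3.43 × 8.77)
  = 13.14 / 30.0811 ≈ 0.437

0.437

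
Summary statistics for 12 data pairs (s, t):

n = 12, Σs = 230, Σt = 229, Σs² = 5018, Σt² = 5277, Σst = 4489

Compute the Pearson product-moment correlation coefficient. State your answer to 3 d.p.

0.134

r = (nΣst − ΣsΣt) / √[(nΣs² − (Σs)²)(nΣt² − (Σt)²)]
Numerator: 12×4489 − 230×229 = 1198
Denominator: √[(60216 − 52900)(63324 − 52441)] = √[7316 × 10883] = 8923.0055
r = 1198 / 8923.0055 ≈ 0.134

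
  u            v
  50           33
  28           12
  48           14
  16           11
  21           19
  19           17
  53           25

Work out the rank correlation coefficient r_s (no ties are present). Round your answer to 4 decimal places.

0.6786

Rank u: 6, 4, 5, 1, 3, 2, 7
Rank v: 7, 2, 3, 1, 5, 4, 6
d = rank(u) − rank(v): -1, 2, 2, 0, -2, -2, 1; Σd² = 18
ρ = 1 − 6Σd² / [n(n²−1)] = 1 − 6×18 / (7×48) = 1 − 108/336 ≈ 0.6786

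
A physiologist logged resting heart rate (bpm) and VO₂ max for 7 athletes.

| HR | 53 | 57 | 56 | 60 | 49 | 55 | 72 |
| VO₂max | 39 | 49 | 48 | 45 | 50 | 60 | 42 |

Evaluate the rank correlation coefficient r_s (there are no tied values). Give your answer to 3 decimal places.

-0.357

Rank HR: 2, 5, 4, 6, 1, 3, 7
Rank VO₂max: 1, 5, 4, 3, 6, 7, 2
d = rank(HR) − rank(VO₂max): 1, 0, 0, 3, -5, -4, 5; Σd² = 76
ρ = 1 − 6Σd² / [n(n²−1)] = 1 − 6×76 / (7×48) = 1 − 456/336 ≈ -0.357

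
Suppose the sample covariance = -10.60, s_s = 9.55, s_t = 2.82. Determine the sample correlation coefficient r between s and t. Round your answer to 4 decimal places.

r = Cov(s,t) / (s_s · s_t) = -10.60 / (9.55 × 2.82)
  = -10.60 / 26.9310 ≈ -0.3936

-0.3936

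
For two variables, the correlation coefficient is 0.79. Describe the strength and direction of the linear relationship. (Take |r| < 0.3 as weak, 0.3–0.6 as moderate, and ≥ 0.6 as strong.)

strong positive

r = 0.79 > 0 so the relationship is positive.
|r| = 0.79, which falls in the strong range.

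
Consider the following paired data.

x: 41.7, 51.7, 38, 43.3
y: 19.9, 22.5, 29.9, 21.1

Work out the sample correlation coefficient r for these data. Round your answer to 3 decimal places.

n = 4, Σx = 174.7, Σy = 93.4, Σx² = 7730.67, Σy² = 2241.48, Σxy = 4042.91
nΣxy − ΣxΣy = 16171.64 − 16316.98 = -145.34
nΣx² − (Σx)² = 30922.68 − 30520.09 = 402.59; nΣy² − (Σy)² = 8965.92 − 8723.56 = 242.36
r = -145.34 / √(402.59 × 242.36) = -145.34 / 312.3647 ≈ -0.465

-0.465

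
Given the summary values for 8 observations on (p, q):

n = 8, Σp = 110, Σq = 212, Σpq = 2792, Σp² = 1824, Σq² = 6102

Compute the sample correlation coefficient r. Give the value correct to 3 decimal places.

r = (nΣpq − ΣpΣq) / √[(nΣp² − (Σp)²)(nΣq² − (Σq)²)]
Numerator: 8×2792 − 110×212 = -984
Denominator: √[(14592 − 12100)(48816 − 44944)] = √[2492 × 3872] = 3106.2878
r = -984 / 3106.2878 ≈ -0.317

-0.317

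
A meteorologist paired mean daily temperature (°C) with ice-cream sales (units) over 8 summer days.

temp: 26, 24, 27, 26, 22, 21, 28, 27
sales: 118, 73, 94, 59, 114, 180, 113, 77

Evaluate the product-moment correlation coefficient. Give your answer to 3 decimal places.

n = 8, Σx = 201, Σy = 828, Σx² = 5095, Σy² = 95664, Σxy = 20423
nΣxy − ΣxΣy = 163384 − 166428 = -3044
nΣx² − (Σx)² = 40760 − 40401 = 359; nΣy² − (Σy)² = 765312 − 685584 = 79728
r = -3044 / √(359 × 79728) = -3044 / 5349.9862 ≈ -0.569

-0.569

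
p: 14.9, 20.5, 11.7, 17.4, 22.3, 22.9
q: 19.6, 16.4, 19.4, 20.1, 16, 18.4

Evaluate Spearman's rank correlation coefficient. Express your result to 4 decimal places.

Rank p: 2, 4, 1, 3, 5, 6
Rank q: 5, 2, 4, 6, 1, 3
d = rank(p) − rank(q): -3, 2, -3, -3, 4, 3; Σd² = 56
ρ = 1 − 6Σd² / [n(n²−1)] = 1 − 6×56 / (6×35) = 1 − 336/210 ≈ -0.6000

-0.6000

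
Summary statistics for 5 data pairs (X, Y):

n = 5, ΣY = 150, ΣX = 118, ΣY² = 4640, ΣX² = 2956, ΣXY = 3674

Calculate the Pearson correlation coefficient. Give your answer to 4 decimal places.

r = (nΣXY − ΣXΣY) / √[(nΣX² − (ΣX)²)(nΣY² − (ΣY)²)]
Numerator: 5×3674 − 118×150 = 670
Denominator: √[(14780 − 13924)(23200 − 22500)] = √[856 × 700] = 774.0801
r = 670 / 774.0801 ≈ 0.8655

0.8655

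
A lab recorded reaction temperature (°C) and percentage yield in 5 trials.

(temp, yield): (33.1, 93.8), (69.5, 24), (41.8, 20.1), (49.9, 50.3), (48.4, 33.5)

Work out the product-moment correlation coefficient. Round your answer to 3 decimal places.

n = 5, Σx = 242.7, Σy = 221.7, Σx² = 12505.67, Σy² = 13430.79, Σxy = 9744.33
nΣxy − ΣxΣy = 48721.65 − 53806.59 = -5084.94
nΣx² − (Σx)² = 62528.35 − 58903.29 = 3625.06; nΣy² − (Σy)² = 67153.95 − 49150.89 = 18003.06
r = -5084.94 / √(3625.06 × 18003.06) = -5084.94 / 8078.5006 ≈ -0.629

-0.629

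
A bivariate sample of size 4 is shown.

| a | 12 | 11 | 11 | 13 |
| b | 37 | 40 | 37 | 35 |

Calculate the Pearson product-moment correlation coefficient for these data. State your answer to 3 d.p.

-0.802

n = 4, Σa = 47, Σb = 149, Σa² = 555, Σb² = 5563, Σab = 1746
nΣab − ΣaΣb = 6984 − 7003 = -19
nΣa² − (Σa)² = 2220 − 2209 = 11; nΣb² − (Σb)² = 22252 − 22201 = 51
r = -19 / √(11 × 51) = -19 / 23.6854 ≈ -0.802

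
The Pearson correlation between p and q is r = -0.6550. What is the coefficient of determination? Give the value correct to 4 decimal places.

r² = (-0.6550)² = 0.4290

0.4290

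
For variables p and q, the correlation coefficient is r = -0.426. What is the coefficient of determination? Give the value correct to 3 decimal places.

r² = (-0.426)² = 0.181

0.181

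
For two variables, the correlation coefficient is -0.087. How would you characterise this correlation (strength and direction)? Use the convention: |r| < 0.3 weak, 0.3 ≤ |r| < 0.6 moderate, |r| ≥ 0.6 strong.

weak negative

r = -0.087 < 0 so the relationship is negative.
|r| = 0.087, which falls in the weak range.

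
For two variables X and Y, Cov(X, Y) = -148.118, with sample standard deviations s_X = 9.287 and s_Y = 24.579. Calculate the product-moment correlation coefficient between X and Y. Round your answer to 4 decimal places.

-0.6489

r = Cov(X,Y) / (s_X · s_Y) = -148.118 / (9.287 × 24.579)
  = -148.118 / 228.2652 ≈ -0.6489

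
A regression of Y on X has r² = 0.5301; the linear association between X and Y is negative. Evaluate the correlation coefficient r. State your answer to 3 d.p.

|r| = √0.5301 = 0.728
The association is negative, so r = −0.728.

-0.728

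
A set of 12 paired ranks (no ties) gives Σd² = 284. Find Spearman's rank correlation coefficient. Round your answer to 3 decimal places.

0.007

ρ = 1 − 6Σd² / [n(n²−1)] = 1 − 6×284 / (12×143)
  = 1 − 1704/1716 = 1 − 0.9930 ≈ 0.007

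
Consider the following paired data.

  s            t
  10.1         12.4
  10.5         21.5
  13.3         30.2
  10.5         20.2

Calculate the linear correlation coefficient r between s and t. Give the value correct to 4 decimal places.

n = 4, Σs = 44.4, Σt = 84.3, Σs² = 499.4, Σt² = 1936.09, Σst = 964.75
nΣst − ΣsΣt = 3859 − 3742.92 = 116.08
nΣs² − (Σs)² = 1997.6 − 1971.36 = 26.24; nΣt² − (Σt)² = 7744.36 − 7106.49 = 637.87
r = 116.08 / √(26.24 × 637.87) = 116.08 / 129.3743 ≈ 0.8972

0.8972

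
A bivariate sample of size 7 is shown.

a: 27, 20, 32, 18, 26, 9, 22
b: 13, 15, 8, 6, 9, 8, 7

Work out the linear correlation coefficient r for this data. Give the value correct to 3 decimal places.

n = 7, Σa = 154, Σb = 66, Σa² = 3718, Σb² = 688, Σab = 1475
nΣab − ΣaΣb = 10325 − 10164 = 161
nΣa² − (Σa)² = 26026 − 23716 = 2310; nΣb² − (Σb)² = 4816 − 4356 = 460
r = 161 / √(2310 × 460) = 161 / 1030.8249 ≈ 0.156

0.156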